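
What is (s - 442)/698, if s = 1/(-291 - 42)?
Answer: -147187/232434 ≈ -0.63324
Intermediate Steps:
s = -1/333 (s = 1/(-333) = -1/333 ≈ -0.0030030)
(s - 442)/698 = (-1/333 - 442)/698 = -147187/333*1/698 = -147187/232434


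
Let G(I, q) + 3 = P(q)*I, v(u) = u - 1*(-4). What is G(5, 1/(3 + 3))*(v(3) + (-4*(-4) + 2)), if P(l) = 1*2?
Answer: 175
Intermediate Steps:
P(l) = 2
v(u) = 4 + u (v(u) = u + 4 = 4 + u)
G(I, q) = -3 + 2*I
G(5, 1/(3 + 3))*(v(3) + (-4*(-4) + 2)) = (-3 + 2*5)*((4 + 3) + (-4*(-4) + 2)) = (-3 + 10)*(7 + (16 + 2)) = 7*(7 + 18) = 7*25 = 175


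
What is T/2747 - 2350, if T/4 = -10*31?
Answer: -6456690/2747 ≈ -2350.5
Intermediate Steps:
T = -1240 (T = 4*(-10*31) = 4*(-310) = -1240)
T/2747 - 2350 = -1240/2747 - 2350 = -6456690/2747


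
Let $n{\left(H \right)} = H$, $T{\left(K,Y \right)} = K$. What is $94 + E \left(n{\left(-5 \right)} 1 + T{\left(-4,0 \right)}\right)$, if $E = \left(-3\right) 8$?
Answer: $310$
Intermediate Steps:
$E = -24$
$94 + E \left(n{\left(-5 \right)} 1 + T{\left(-4,0 \right)}\right) = 94 - 24 \left(\left(-5\right) 1 - 4\right) = 94 - 24 \left(-5 - 4\right) = 94 - -216 = 94 + 216 = 310$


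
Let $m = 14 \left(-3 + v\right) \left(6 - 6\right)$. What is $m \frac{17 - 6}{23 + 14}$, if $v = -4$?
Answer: $0$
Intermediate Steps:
$m = 0$ ($m = 14 \left(-3 - 4\right) \left(6 - 6\right) = 14 \left(\left(-7\right) 0\right) = 14 \cdot 0 = 0$)
$m \frac{17 - 6}{23 + 14} = 0 \frac{17 - 6}{23 + 14} = 0 \cdot \frac{11}{37} = 0$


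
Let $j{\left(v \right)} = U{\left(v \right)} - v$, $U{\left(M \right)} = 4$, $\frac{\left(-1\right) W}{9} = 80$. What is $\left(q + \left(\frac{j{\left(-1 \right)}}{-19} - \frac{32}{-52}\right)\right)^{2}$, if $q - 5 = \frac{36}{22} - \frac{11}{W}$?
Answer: $\frac{187724169355009}{3826874937600} \approx 49.054$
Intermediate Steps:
$W = -720$ ($W = \left(-9\right) 80 = -720$)
$j{\left(v \right)} = 4 - v$
$q = \frac{52681}{7920}$ ($q = 5 + \left(\frac{36}{22} - \frac{11}{-720}\right) = 5 + \left(36 \cdot \frac{1}{22} - - \frac{11}{720}\right) = 5 + \left(\frac{18}{11} + \frac{11}{720}\right) = 5 + \frac{13081}{7920} = \frac{52681}{7920} \approx 6.6516$)
$\left(q + \left(\frac{j{\left(-1 \right)}}{-19} - \frac{32}{-52}\right)\right)^{2} = \left(\frac{52681}{7920} + \left(\frac{4 - -1}{-19} - \frac{32}{-52}\right)\right)^{2} = \left(\frac{52681}{7920} + \left(\left(4 + 1\right) \left(- \frac{1}{19}\right) - - \frac{8}{13}\right)\right)^{2} = \left(\frac{52681}{7920} + \left(5 \left(- \frac{1}{19}\right) + \frac{8}{13}\right)\right)^{2} = \left(\frac{52681}{7920} + \left(- \frac{5}{19} + \frac{8}{13}\right)\right)^{2} = \left(\frac{52681}{7920} + \frac{87}{247}\right)^{2} = \left(\frac{13701247}{1956240}\right)^{2} = \frac{187724169355009}{3826874937600}$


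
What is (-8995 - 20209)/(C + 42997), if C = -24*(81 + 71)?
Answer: -29204/39349 ≈ -0.74218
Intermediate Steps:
C = -3648 (C = -24*152 = -3648)
(-8995 - 20209)/(C + 42997) = (-8995 - 20209)/(-3648 + 42997) = -29204/39349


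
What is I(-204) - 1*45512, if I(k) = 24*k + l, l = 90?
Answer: -50318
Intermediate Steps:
I(k) = 90 + 24*k (I(k) = 24*k + 90 = 90 + 24*k)
I(-204) - 1*45512 = (90 + 24*(-204)) - 1*45512 = (90 - 4896) - 45512 = -4806 - 45512 = -50318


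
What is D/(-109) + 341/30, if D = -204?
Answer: 43289/3270 ≈ 13.238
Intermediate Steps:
D/(-109) + 341/30 = -204/(-109) + 341/30 = -204*(-1/109) + 341*(1/30) = 204/109 + 341/30 = 43289/3270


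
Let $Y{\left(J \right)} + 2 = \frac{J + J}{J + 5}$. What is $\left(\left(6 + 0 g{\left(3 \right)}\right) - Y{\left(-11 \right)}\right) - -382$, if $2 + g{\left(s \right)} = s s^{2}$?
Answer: $\frac{1159}{3} \approx 386.33$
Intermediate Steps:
$Y{\left(J \right)} = -2 + \frac{2 J}{5 + J}$ ($Y{\left(J \right)} = -2 + \frac{J + J}{J + 5} = -2 + \frac{2 J}{5 + J}$)
$g{\left(s \right)} = -2 + s^{3}$ ($g{\left(s \right)} = -2 + s s^{2} = -2 + s^{3}$)
$\left(\left(6 + 0 g{\left(3 \right)}\right) - Y{\left(-11 \right)}\right) - -382 = \left(\left(6 + 0 \left(-2 + 3^{3}\right)\right) - - \frac{10}{5 - 11}\right) - -382 = \left(\left(6 + 0 \left(-2 + 27\right)\right) - - \frac{10}{-6}\right) + 382 = \left(\left(6 + 0 \cdot 25\right) - \left(-10\right) \left(- \frac{1}{6}\right)\right) + 382 = \left(\left(6 + 0\right) - \frac{5}{3}\right) + 382 = \left(6 - \frac{5}{3}\right) + 382 = \frac{13}{3} + 382 = \frac{1159}{3}$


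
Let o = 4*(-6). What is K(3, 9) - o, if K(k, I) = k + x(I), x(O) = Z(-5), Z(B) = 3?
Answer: 30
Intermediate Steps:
o = -24
x(O) = 3
K(k, I) = 3 + k (K(k, I) = k + 3 = 3 + k)
K(3, 9) - o = (3 + 3) - 1*(-24) = 6 + 24 = 30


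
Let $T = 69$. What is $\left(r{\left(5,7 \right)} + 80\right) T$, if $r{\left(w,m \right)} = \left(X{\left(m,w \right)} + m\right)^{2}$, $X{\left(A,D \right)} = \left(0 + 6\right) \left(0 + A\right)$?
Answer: $171189$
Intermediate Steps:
$X{\left(A,D \right)} = 6 A$
$r{\left(w,m \right)} = 49 m^{2}$ ($r{\left(w,m \right)} = \left(6 m + m\right)^{2} = \left(7 m\right)^{2} = 49 m^{2}$)
$\left(r{\left(5,7 \right)} + 80\right) T = \left(49 \cdot 7^{2} + 80\right) 69 = \left(49 \cdot 49 + 80\right) 69 = \left(2401 + 80\right) 69 = 2481 \cdot 69 = 171189$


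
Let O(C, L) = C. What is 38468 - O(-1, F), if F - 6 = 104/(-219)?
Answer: 38469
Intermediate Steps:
F = 1210/219 (F = 6 + 104/(-219) = 6 + 104*(-1/219) = 6 - 104/219 = 1210/219 ≈ 5.5251)
38468 - O(-1, F) = 38468 - 1*(-1) = 38468 + 1 = 38469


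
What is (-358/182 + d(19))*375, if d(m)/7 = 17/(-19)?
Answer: -5336250/1729 ≈ -3086.3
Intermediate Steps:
d(m) = -119/19 (d(m) = 7*(17/(-19)) = 7*(17*(-1/19)) = 7*(-17/19) = -119/19)
(-358/182 + d(19))*375 = (-358/182 - 119/19)*375 = (-358*1/182 - 119/19)*375 = (-179/91 - 119/19)*375 = -14230/1729*375 = -5336250/1729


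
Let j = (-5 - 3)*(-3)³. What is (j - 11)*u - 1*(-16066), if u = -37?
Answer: 8481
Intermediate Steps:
j = 216 (j = -8*(-27) = 216)
(j - 11)*u - 1*(-16066) = (216 - 11)*(-37) - 1*(-16066) = 205*(-37) + 16066 = -7585 + 16066 = 8481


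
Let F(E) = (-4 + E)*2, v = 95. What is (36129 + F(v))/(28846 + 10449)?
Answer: 36311/39295 ≈ 0.92406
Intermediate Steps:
F(E) = -8 + 2*E
(36129 + F(v))/(28846 + 10449) = (36129 + (-8 + 2*95))/(28846 + 10449) = (36129 + (-8 + 190))/39295 = (36129 + 182)*(1/39295) = 36311*(1/39295) = 36311/39295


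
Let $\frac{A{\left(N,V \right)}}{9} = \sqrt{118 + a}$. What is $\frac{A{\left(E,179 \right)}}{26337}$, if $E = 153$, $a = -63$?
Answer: $\frac{3 \sqrt{55}}{8779} \approx 0.0025343$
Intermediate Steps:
$A{\left(N,V \right)} = 9 \sqrt{55}$ ($A{\left(N,V \right)} = 9 \sqrt{118 - 63} = 9 \sqrt{55}$)
$\frac{A{\left(E,179 \right)}}{26337} = \frac{9 \sqrt{55}}{26337} = 9 \sqrt{55} \cdot \frac{1}{26337} = \frac{3 \sqrt{55}}{8779}$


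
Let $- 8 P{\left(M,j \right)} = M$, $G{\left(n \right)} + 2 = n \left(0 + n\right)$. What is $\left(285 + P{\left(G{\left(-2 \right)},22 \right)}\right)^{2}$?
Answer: $\frac{1297321}{16} \approx 81083.0$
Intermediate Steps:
$G{\left(n \right)} = -2 + n^{2}$ ($G{\left(n \right)} = -2 + n \left(0 + n\right) = -2 + n n = -2 + n^{2}$)
$P{\left(M,j \right)} = - \frac{M}{8}$
$\left(285 + P{\left(G{\left(-2 \right)},22 \right)}\right)^{2} = \left(285 - \frac{-2 + \left(-2\right)^{2}}{8}\right)^{2} = \left(285 - \frac{-2 + 4}{8}\right)^{2} = \left(285 - \frac{1}{4}\right)^{2} = \left(\frac{1139}{4}\right)^{2} = \frac{1297321}{16}$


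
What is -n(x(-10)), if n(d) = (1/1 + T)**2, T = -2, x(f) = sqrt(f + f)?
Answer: -1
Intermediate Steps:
x(f) = sqrt(2)*sqrt(f) (x(f) = sqrt(2*f) = sqrt(2)*sqrt(f))
n(d) = 1 (n(d) = (1/1 - 2)**2 = (1 - 2)**2 = (-1)**2 = 1)
-n(x(-10)) = -1*1 = -1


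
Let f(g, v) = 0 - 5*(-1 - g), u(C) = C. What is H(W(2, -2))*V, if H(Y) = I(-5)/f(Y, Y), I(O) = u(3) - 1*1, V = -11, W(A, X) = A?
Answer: -22/15 ≈ -1.4667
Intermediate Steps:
f(g, v) = 5 + 5*g (f(g, v) = 0 + (5 + 5*g) = 5 + 5*g)
I(O) = 2 (I(O) = 3 - 1*1 = 3 - 1 = 2)
H(Y) = 2/(5 + 5*Y)
H(W(2, -2))*V = (2/(5*(1 + 2)))*(-11) = ((⅖)/3)*(-11) = ((⅖)*(⅓))*(-11) = (2/15)*(-11) = -22/15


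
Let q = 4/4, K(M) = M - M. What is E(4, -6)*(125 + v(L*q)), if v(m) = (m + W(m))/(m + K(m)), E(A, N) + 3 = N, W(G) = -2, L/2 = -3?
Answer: -1137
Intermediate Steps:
L = -6 (L = 2*(-3) = -6)
K(M) = 0
q = 1 (q = 4*(¼) = 1)
E(A, N) = -3 + N
v(m) = (-2 + m)/m (v(m) = (m - 2)/(m + 0) = (-2 + m)/m)
E(4, -6)*(125 + v(L*q)) = (-3 - 6)*(125 + (-2 - 6*1)/((-6*1))) = -9*(125 + (-2 - 6)/(-6)) = -9*(125 - ⅙*(-8)) = -9*(125 + 4/3) = -9*379/3 = -1137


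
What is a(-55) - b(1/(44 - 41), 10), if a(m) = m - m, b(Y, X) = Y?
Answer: -⅓ ≈ -0.33333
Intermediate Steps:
a(m) = 0
a(-55) - b(1/(44 - 41), 10) = 0 - 1/(44 - 41) = 0 - 1/3 = 0 - 1*⅓ = 0 - ⅓ = -⅓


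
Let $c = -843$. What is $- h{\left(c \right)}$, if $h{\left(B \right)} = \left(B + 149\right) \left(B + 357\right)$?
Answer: $-337284$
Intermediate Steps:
$h{\left(B \right)} = \left(149 + B\right) \left(357 + B\right)$
$- h{\left(c \right)} = - (53193 + \left(-843\right)^{2} + 506 \left(-843\right)) = - (53193 + 710649 - 426558) = \left(-1\right) 337284 = -337284$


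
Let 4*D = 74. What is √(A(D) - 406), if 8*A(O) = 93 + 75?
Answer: I*√385 ≈ 19.621*I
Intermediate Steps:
D = 37/2 (D = (¼)*74 = 37/2 ≈ 18.500)
A(O) = 21 (A(O) = (93 + 75)/8 = (⅛)*168 = 21)
√(A(D) - 406) = √(21 - 406) = √(-385) = I*√385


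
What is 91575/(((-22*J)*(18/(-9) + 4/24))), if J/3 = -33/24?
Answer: -66600/121 ≈ -550.41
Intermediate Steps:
J = -33/8 (J = 3*(-33/24) = 3*(-33*1/24) = 3*(-11/8) = -33/8 ≈ -4.1250)
91575/(((-22*J)*(18/(-9) + 4/24))) = 91575/(((-22*(-33/8))*(18/(-9) + 4/24))) = 91575/((363*(18*(-1/9) + 4*(1/24))/4)) = 91575/((363*(-2 + 1/6)/4)) = 91575/(((363/4)*(-11/6))) = 91575/(-1331/8) = 91575*(-8/1331) = -66600/121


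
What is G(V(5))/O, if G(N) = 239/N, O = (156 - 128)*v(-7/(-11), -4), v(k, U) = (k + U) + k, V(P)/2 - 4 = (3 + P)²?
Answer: -2629/114240 ≈ -0.023013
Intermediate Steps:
V(P) = 8 + 2*(3 + P)²
v(k, U) = U + 2*k (v(k, U) = (U + k) + k = U + 2*k)
O = -840/11 (O = (156 - 128)*(-4 + 2*(-7/(-11))) = 28*(-4 + 2*(-7*(-1/11))) = 28*(-4 + 2*(7/11)) = 28*(-4 + 14/11) = 28*(-30/11) = -840/11 ≈ -76.364)
G(V(5))/O = (239/(8 + 2*(3 + 5)²))/(-840/11) = (239/(8 + 2*8²))*(-11/840) = (239/(8 + 2*64))*(-11/840) = (239/(8 + 128))*(-11/840) = (239/136)*(-11/840) = -2629/114240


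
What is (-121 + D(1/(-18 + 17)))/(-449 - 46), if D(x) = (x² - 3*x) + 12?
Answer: 7/33 ≈ 0.21212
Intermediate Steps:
D(x) = 12 + x² - 3*x
(-121 + D(1/(-18 + 17)))/(-449 - 46) = (-121 + (12 + (1/(-18 + 17))² - 3/(-18 + 17)))/(-449 - 46) = (-121 + (12 + (1/(-1))² - 3/(-1)))/(-495) = (-121 + (12 + (-1)² - 3*(-1)))*(-1/495) = (-121 + (12 + 1 + 3))*(-1/495) = (-121 + 16)*(-1/495) = -105*(-1/495) = 7/33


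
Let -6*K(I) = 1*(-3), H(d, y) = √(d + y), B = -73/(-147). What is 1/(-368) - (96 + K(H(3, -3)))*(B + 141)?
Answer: -738649747/54096 ≈ -13654.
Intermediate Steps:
B = 73/147 (B = -73*(-1/147) = 73/147 ≈ 0.49660)
K(I) = ½ (K(I) = -(-3)/6 = -⅙*(-3) = ½)
1/(-368) - (96 + K(H(3, -3)))*(B + 141) = 1/(-368) - (96 + ½)*(73/147 + 141) = -1/368 - 193*20800/(2*147) = -1/368 - 1*2007200/147 = -1/368 - 2007200/147 = -738649747/54096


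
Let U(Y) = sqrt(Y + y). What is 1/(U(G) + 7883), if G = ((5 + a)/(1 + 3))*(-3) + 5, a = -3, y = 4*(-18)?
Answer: 15766/124283515 - I*sqrt(274)/124283515 ≈ 0.00012686 - 1.3319e-7*I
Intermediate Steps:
y = -72
G = 7/2 (G = ((5 - 3)/(1 + 3))*(-3) + 5 = (2/4)*(-3) + 5 = (2*(1/4))*(-3) + 5 = (1/2)*(-3) + 5 = -3/2 + 5 = 7/2 ≈ 3.5000)
U(Y) = sqrt(-72 + Y) (U(Y) = sqrt(Y - 72) = sqrt(-72 + Y))
1/(U(G) + 7883) = 1/(sqrt(-72 + 7/2) + 7883) = 1/(sqrt(-137/2) + 7883) = 1/(I*sqrt(274)/2 + 7883) = 1/(7883 + I*sqrt(274)/2)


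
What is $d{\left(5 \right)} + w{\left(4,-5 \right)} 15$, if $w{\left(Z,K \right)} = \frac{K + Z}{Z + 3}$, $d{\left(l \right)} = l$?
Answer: $\frac{20}{7} \approx 2.8571$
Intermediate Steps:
$w{\left(Z,K \right)} = \frac{K + Z}{3 + Z}$
$d{\left(5 \right)} + w{\left(4,-5 \right)} 15 = 5 + \frac{-5 + 4}{3 + 4} \cdot 15 = 5 + \frac{1}{7} \left(-1\right) 15 = 5 - \frac{15}{7} = \frac{20}{7}$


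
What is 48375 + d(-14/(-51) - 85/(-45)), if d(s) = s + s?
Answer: 7402037/153 ≈ 48379.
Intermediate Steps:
d(s) = 2*s
48375 + d(-14/(-51) - 85/(-45)) = 48375 + 2*(-14/(-51) - 85/(-45)) = 48375 + 2*(-14*(-1/51) - 85*(-1/45)) = 48375 + 2*(14/51 + 17/9) = 48375 + 2*(331/153) = 48375 + 662/153 = 7402037/153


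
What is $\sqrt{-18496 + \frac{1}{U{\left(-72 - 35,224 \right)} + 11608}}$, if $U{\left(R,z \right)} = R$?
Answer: $\frac{i \sqrt{2446521414995}}{11501} \approx 136.0 i$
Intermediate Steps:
$\sqrt{-18496 + \frac{1}{U{\left(-72 - 35,224 \right)} + 11608}} = \sqrt{-18496 + \frac{1}{\left(-72 - 35\right) + 11608}} = \sqrt{-18496 + \frac{1}{-107 + 11608}} = \sqrt{-18496 + \frac{1}{11501}} = \sqrt{- \frac{212722495}{11501}} = \frac{i \sqrt{2446521414995}}{11501}$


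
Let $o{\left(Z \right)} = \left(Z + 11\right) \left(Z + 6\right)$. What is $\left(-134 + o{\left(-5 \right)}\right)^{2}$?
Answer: $16384$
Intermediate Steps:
$o{\left(Z \right)} = \left(6 + Z\right) \left(11 + Z\right)$ ($o{\left(Z \right)} = \left(11 + Z\right) \left(6 + Z\right) = \left(6 + Z\right) \left(11 + Z\right)$)
$\left(-134 + o{\left(-5 \right)}\right)^{2} = \left(-134 + \left(66 + \left(-5\right)^{2} + 17 \left(-5\right)\right)\right)^{2} = \left(-134 + \left(66 + 25 - 85\right)\right)^{2} = \left(-134 + 6\right)^{2} = \left(-128\right)^{2} = 16384$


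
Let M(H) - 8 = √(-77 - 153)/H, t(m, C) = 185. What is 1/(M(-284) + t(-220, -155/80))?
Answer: 7783304/1502177787 + 142*I*√230/1502177787 ≈ 0.0051813 + 1.4336e-6*I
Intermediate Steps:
M(H) = 8 + I*√230/H (M(H) = 8 + √(-77 - 153)/H = 8 + √(-230)/H = 8 + (I*√230)/H = 8 + I*√230/H)
1/(M(-284) + t(-220, -155/80)) = 1/((8 + I*√230/(-284)) + 185) = 1/((8 + I*√230*(-1/284)) + 185) = 1/((8 - I*√230/284) + 185) = 1/(193 - I*√230/284)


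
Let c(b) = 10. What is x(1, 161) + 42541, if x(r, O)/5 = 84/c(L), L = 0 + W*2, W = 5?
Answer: 42583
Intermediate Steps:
L = 10 (L = 0 + 5*2 = 0 + 10 = 10)
x(r, O) = 42 (x(r, O) = 5*(84/10) = 5*(84*(1/10)) = 5*(42/5) = 42)
x(1, 161) + 42541 = 42 + 42541 = 42583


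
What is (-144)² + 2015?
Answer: 22751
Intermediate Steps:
(-144)² + 2015 = 20736 + 2015 = 22751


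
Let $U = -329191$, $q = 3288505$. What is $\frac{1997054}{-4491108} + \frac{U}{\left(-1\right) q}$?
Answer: $- \frac{2544444865321}{7384515556770} \approx -0.34456$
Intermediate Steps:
$\frac{1997054}{-4491108} + \frac{U}{\left(-1\right) q} = \frac{1997054}{-4491108} - \frac{329191}{\left(-1\right) 3288505} = 1997054 \left(- \frac{1}{4491108}\right) - \frac{329191}{-3288505} = - \frac{998527}{2245554} - - \frac{329191}{3288505} = - \frac{998527}{2245554} + \frac{329191}{3288505} = - \frac{2544444865321}{7384515556770}$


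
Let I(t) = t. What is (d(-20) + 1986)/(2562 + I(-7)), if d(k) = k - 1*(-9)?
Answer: 395/511 ≈ 0.77299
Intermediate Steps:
d(k) = 9 + k (d(k) = k + 9 = 9 + k)
(d(-20) + 1986)/(2562 + I(-7)) = ((9 - 20) + 1986)/(2562 - 7) = (-11 + 1986)/2555 = 1975*(1/2555) = 395/511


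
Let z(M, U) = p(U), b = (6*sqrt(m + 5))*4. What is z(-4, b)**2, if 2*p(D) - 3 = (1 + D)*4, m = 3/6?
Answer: 50737/4 + 168*sqrt(22) ≈ 13472.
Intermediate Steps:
m = 1/2 (m = 3*(1/6) = 1/2 ≈ 0.50000)
b = 12*sqrt(22) (b = (6*sqrt(1/2 + 5))*4 = (6*sqrt(11/2))*4 = (6*(sqrt(22)/2))*4 = (3*sqrt(22))*4 = 12*sqrt(22) ≈ 56.285)
p(D) = 7/2 + 2*D (p(D) = 3/2 + ((1 + D)*4)/2 = 3/2 + (4 + 4*D)/2 = 3/2 + (2 + 2*D) = 7/2 + 2*D)
z(M, U) = 7/2 + 2*U
z(-4, b)**2 = (7/2 + 2*(12*sqrt(22)))**2 = (7/2 + 24*sqrt(22))**2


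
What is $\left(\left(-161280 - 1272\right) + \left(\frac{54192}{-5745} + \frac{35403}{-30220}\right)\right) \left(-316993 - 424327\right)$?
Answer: $\frac{69741230200424210}{578713} \approx 1.2051 \cdot 10^{11}$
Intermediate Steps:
$\left(\left(-161280 - 1272\right) + \left(\frac{54192}{-5745} + \frac{35403}{-30220}\right)\right) \left(-316993 - 424327\right) = \left(-162552 + \left(54192 \left(- \frac{1}{5745}\right) + 35403 \left(- \frac{1}{30220}\right)\right)\right) \left(-741320\right) = \left(-162552 - \frac{24547633}{2314852}\right) \left(-741320\right) = \left(- \frac{376308369937}{2314852}\right) \left(-741320\right) = \frac{69741230200424210}{578713}$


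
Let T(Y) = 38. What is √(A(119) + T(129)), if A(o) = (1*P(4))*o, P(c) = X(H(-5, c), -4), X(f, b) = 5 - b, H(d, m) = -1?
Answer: √1109 ≈ 33.302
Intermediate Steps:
P(c) = 9 (P(c) = 5 - 1*(-4) = 5 + 4 = 9)
A(o) = 9*o (A(o) = (1*9)*o = 9*o)
√(A(119) + T(129)) = √(9*119 + 38) = √(1071 + 38) = √1109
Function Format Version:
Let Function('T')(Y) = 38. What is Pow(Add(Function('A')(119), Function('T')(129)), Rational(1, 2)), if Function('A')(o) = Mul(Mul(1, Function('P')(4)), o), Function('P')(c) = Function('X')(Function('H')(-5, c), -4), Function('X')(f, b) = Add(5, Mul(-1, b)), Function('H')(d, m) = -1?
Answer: Pow(1109, Rational(1, 2)) ≈ 33.302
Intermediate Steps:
Function('P')(c) = 9 (Function('P')(c) = Add(5, Mul(-1, -4)) = Add(5, 4) = 9)
Function('A')(o) = Mul(9, o) (Function('A')(o) = Mul(Mul(1, 9), o) = Mul(9, o))
Pow(Add(Function('A')(119), Function('T')(129)), Rational(1, 2)) = Pow(Add(Mul(9, 119), 38), Rational(1, 2)) = Pow(Add(1071, 38), Rational(1, 2)) = Pow(1109, Rational(1, 2))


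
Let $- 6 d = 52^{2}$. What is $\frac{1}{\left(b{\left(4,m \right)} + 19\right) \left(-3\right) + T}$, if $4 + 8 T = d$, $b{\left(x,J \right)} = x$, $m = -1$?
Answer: $- \frac{6}{755} \approx -0.007947$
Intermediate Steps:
$d = - \frac{1352}{3}$ ($d = - \frac{52^{2}}{6} = \left(- \frac{1}{6}\right) 2704 = - \frac{1352}{3} \approx -450.67$)
$T = - \frac{341}{6}$ ($T = - \frac{1}{2} + \frac{1}{8} \left(- \frac{1352}{3}\right) = - \frac{1}{2} - \frac{169}{3} = - \frac{341}{6} \approx -56.833$)
$\frac{1}{\left(b{\left(4,m \right)} + 19\right) \left(-3\right) + T} = \frac{1}{\left(4 + 19\right) \left(-3\right) - \frac{341}{6}} = \frac{1}{23 \left(-3\right) - \frac{341}{6}} = \frac{1}{-69 - \frac{341}{6}} = \frac{1}{- \frac{755}{6}} = - \frac{6}{755}$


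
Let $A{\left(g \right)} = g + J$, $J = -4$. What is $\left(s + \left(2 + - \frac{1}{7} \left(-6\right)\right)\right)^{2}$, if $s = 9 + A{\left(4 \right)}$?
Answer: $\frac{6889}{49} \approx 140.59$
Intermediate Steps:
$A{\left(g \right)} = -4 + g$ ($A{\left(g \right)} = g - 4 = -4 + g$)
$s = 9$ ($s = 9 + \left(-4 + 4\right) = 9 + 0 = 9$)
$\left(s + \left(2 + - \frac{1}{7} \left(-6\right)\right)\right)^{2} = \left(9 + \left(2 + - \frac{1}{7} \left(-6\right)\right)\right)^{2} = \left(9 + \left(2 + \left(-1\right) \frac{1}{7} \left(-6\right)\right)\right)^{2} = \left(9 + \left(2 - - \frac{6}{7}\right)\right)^{2} = \left(9 + \left(2 + \frac{6}{7}\right)\right)^{2} = \left(9 + \frac{20}{7}\right)^{2} = \left(\frac{83}{7}\right)^{2} = \frac{6889}{49}$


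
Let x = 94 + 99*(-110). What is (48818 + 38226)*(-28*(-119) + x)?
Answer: -649696416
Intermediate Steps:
x = -10796 (x = 94 - 10890 = -10796)
(48818 + 38226)*(-28*(-119) + x) = (48818 + 38226)*(-28*(-119) - 10796) = 87044*(3332 - 10796) = 87044*(-7464) = -649696416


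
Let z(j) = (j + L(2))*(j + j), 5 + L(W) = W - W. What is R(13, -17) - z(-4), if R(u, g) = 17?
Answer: -55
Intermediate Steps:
L(W) = -5 (L(W) = -5 + (W - W) = -5 + 0 = -5)
z(j) = 2*j*(-5 + j) (z(j) = (j - 5)*(j + j) = (-5 + j)*(2*j) = 2*j*(-5 + j))
R(13, -17) - z(-4) = 17 - 2*(-4)*(-5 - 4) = 17 - 2*(-4)*(-9) = 17 - 1*72 = 17 - 72 = -55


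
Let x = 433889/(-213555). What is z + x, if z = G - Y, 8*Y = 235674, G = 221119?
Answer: 163717856089/854220 ≈ 1.9166e+5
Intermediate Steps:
Y = 117837/4 (Y = (⅛)*235674 = 117837/4 ≈ 29459.)
z = 766639/4 (z = 221119 - 1*117837/4 = 221119 - 117837/4 = 766639/4 ≈ 1.9166e+5)
x = -433889/213555 (x = 433889*(-1/213555) = -433889/213555 ≈ -2.0317)
z + x = 766639/4 - 433889/213555 = 163717856089/854220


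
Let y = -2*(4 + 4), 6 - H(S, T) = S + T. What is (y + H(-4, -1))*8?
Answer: -40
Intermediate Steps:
H(S, T) = 6 - S - T (H(S, T) = 6 - (S + T) = 6 + (-S - T) = 6 - S - T)
y = -16 (y = -2*8 = -16)
(y + H(-4, -1))*8 = (-16 + (6 - 1*(-4) - 1*(-1)))*8 = (-16 + (6 + 4 + 1))*8 = (-16 + 11)*8 = -5*8 = -40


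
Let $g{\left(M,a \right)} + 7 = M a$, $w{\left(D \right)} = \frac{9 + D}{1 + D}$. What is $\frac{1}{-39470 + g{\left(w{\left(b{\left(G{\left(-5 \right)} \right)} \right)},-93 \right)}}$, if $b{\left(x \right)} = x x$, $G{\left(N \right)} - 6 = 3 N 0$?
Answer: $- \frac{37}{1464834} \approx -2.5259 \cdot 10^{-5}$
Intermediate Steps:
$G{\left(N \right)} = 6$ ($G{\left(N \right)} = 6 + 3 N 0 = 6 + 0 = 6$)
$b{\left(x \right)} = x^{2}$
$w{\left(D \right)} = \frac{9 + D}{1 + D}$
$g{\left(M,a \right)} = -7 + M a$
$\frac{1}{-39470 + g{\left(w{\left(b{\left(G{\left(-5 \right)} \right)} \right)},-93 \right)}} = \frac{1}{-39470 + \left(-7 + \frac{9 + 6^{2}}{1 + 6^{2}} \left(-93\right)\right)} = \frac{1}{-39470 + \left(-7 + \frac{9 + 36}{1 + 36} \left(-93\right)\right)} = \frac{1}{-39470 + \left(-7 + \frac{1}{37} \cdot 45 \left(-93\right)\right)} = \frac{1}{-39470 + \left(-7 + \frac{45}{37} \left(-93\right)\right)} = \frac{1}{-39470 - \frac{4444}{37}} = \frac{1}{- \frac{1464834}{37}} = - \frac{37}{1464834}$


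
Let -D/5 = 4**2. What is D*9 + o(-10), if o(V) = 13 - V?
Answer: -697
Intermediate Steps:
D = -80 (D = -5*4**2 = -5*16 = -80)
D*9 + o(-10) = -80*9 + (13 - 1*(-10)) = -720 + (13 + 10) = -720 + 23 = -697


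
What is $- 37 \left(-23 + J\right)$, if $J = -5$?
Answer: $1036$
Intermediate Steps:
$- 37 \left(-23 + J\right) = - 37 \left(-23 - 5\right) = \left(-37\right) \left(-28\right) = 1036$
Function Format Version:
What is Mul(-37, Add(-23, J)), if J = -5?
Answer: 1036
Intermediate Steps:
Mul(-37, Add(-23, J)) = Mul(-37, Add(-23, -5)) = Mul(-37, -28) = 1036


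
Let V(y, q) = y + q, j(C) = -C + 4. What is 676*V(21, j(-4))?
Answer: 19604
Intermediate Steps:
j(C) = 4 - C
V(y, q) = q + y
676*V(21, j(-4)) = 676*((4 - 1*(-4)) + 21) = 676*((4 + 4) + 21) = 676*(8 + 21) = 676*29 = 19604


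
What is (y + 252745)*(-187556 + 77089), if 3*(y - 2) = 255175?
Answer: -111949025272/3 ≈ -3.7316e+10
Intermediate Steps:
y = 255181/3 (y = 2 + (⅓)*255175 = 2 + 255175/3 = 255181/3 ≈ 85060.)
(y + 252745)*(-187556 + 77089) = (255181/3 + 252745)*(-187556 + 77089) = (1013416/3)*(-110467) = -111949025272/3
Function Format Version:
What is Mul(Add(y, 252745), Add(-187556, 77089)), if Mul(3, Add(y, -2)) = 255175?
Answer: Rational(-111949025272, 3) ≈ -3.7316e+10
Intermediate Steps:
y = Rational(255181, 3) (y = Add(2, Mul(Rational(1, 3), 255175)) = Add(2, Rational(255175, 3)) = Rational(255181, 3) ≈ 85060.)
Mul(Add(y, 252745), Add(-187556, 77089)) = Mul(Add(Rational(255181, 3), 252745), Add(-187556, 77089)) = Mul(Rational(1013416, 3), -110467) = Rational(-111949025272, 3)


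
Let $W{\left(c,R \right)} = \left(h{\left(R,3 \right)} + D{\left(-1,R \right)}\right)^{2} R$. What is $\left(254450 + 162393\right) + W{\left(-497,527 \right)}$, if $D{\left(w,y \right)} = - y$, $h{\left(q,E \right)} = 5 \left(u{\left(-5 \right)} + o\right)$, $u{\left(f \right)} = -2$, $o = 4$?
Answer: $141278146$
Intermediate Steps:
$h{\left(q,E \right)} = 10$ ($h{\left(q,E \right)} = 5 \left(-2 + 4\right) = 5 \cdot 2 = 10$)
$W{\left(c,R \right)} = R \left(10 - R\right)^{2}$ ($W{\left(c,R \right)} = \left(10 - R\right)^{2} R = R \left(10 - R\right)^{2}$)
$\left(254450 + 162393\right) + W{\left(-497,527 \right)} = \left(254450 + 162393\right) + 527 \left(-10 + 527\right)^{2} = 416843 + 527 \cdot 517^{2} = 416843 + 527 \cdot 267289 = 416843 + 140861303 = 141278146$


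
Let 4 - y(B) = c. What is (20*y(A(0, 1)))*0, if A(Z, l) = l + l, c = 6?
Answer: 0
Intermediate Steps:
A(Z, l) = 2*l
y(B) = -2 (y(B) = 4 - 1*6 = 4 - 6 = -2)
(20*y(A(0, 1)))*0 = (20*(-2))*0 = -40*0 = 0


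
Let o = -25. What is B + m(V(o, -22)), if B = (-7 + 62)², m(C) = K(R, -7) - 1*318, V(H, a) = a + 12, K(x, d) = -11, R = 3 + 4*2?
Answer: 2696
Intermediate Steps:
R = 11 (R = 3 + 8 = 11)
V(H, a) = 12 + a
m(C) = -329 (m(C) = -11 - 1*318 = -11 - 318 = -329)
B = 3025 (B = 55² = 3025)
B + m(V(o, -22)) = 3025 - 329 = 2696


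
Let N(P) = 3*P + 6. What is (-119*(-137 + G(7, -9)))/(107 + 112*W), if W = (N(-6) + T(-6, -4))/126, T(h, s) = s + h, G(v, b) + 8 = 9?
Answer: 145656/787 ≈ 185.08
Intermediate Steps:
G(v, b) = 1 (G(v, b) = -8 + 9 = 1)
T(h, s) = h + s
N(P) = 6 + 3*P
W = -11/63 (W = ((6 + 3*(-6)) + (-6 - 4))/126 = ((6 - 18) - 10)*(1/126) = (-12 - 10)*(1/126) = -22*1/126 = -11/63 ≈ -0.17460)
(-119*(-137 + G(7, -9)))/(107 + 112*W) = (-119*(-137 + 1))/(107 + 112*(-11/63)) = (-119*(-136))/(107 - 176/9) = 16184/(787/9) = 16184*(9/787) = 145656/787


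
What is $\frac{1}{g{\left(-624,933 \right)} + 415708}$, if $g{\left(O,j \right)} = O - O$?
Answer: $\frac{1}{415708} \approx 2.4055 \cdot 10^{-6}$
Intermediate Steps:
$g{\left(O,j \right)} = 0$
$\frac{1}{g{\left(-624,933 \right)} + 415708} = \frac{1}{0 + 415708} = \frac{1}{415708}$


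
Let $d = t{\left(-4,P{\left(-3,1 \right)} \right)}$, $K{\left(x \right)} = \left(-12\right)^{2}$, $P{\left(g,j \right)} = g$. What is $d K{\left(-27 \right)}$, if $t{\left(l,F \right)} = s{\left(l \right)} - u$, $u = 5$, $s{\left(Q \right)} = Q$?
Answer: $-1296$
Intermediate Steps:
$K{\left(x \right)} = 144$
$t{\left(l,F \right)} = -5 + l$ ($t{\left(l,F \right)} = l - 5 = -5 + l$)
$d = -9$ ($d = -5 - 4 = -9$)
$d K{\left(-27 \right)} = \left(-9\right) 144 = -1296$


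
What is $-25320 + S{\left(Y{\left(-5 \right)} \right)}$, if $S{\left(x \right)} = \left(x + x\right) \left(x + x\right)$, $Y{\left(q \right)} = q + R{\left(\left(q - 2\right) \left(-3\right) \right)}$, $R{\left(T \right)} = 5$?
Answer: $-25320$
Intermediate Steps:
$Y{\left(q \right)} = 5 + q$ ($Y{\left(q \right)} = q + 5 = 5 + q$)
$S{\left(x \right)} = 4 x^{2}$ ($S{\left(x \right)} = 2 x 2 x = 4 x^{2}$)
$-25320 + S{\left(Y{\left(-5 \right)} \right)} = -25320 + 4 \left(5 - 5\right)^{2} = -25320 + 4 \cdot 0^{2} = -25320 + 4 \cdot 0 = -25320 + 0 = -25320$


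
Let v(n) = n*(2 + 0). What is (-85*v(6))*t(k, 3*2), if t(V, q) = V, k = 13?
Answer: -13260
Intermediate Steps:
v(n) = 2*n (v(n) = n*2 = 2*n)
(-85*v(6))*t(k, 3*2) = -170*6*13 = -85*12*13 = -1020*13 = -13260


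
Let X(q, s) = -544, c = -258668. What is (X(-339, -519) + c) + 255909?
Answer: -3303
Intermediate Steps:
(X(-339, -519) + c) + 255909 = (-544 - 258668) + 255909 = -259212 + 255909 = -3303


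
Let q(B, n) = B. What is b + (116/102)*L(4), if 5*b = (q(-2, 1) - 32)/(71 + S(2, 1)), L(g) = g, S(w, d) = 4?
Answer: 9474/2125 ≈ 4.4584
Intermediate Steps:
b = -34/375 (b = ((-2 - 32)/(71 + 4))/5 = (-34/75)/5 = (-34*1/75)/5 = (1/5)*(-34/75) = -34/375 ≈ -0.090667)
b + (116/102)*L(4) = -34/375 + (116/102)*4 = -34/375 + (116*(1/102))*4 = -34/375 + (58/51)*4 = -34/375 + 232/51 = 9474/2125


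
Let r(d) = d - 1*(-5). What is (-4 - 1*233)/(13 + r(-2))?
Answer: -237/16 ≈ -14.813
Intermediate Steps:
r(d) = 5 + d (r(d) = d + 5 = 5 + d)
(-4 - 1*233)/(13 + r(-2)) = (-4 - 1*233)/(13 + (5 - 2)) = (-4 - 233)/(13 + 3) = -237/16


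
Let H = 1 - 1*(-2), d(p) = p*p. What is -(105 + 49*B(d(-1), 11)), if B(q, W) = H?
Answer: -252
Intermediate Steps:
d(p) = p**2
H = 3 (H = 1 + 2 = 3)
B(q, W) = 3
-(105 + 49*B(d(-1), 11)) = -(105 + 49*3) = -(105 + 147) = -1*252 = -252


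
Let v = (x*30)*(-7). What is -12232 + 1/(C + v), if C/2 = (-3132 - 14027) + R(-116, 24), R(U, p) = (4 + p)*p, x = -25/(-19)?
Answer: -7727639411/631756 ≈ -12232.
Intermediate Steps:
x = 25/19 (x = -25*(-1/19) = 25/19 ≈ 1.3158)
v = -5250/19 (v = ((25/19)*30)*(-7) = (750/19)*(-7) = -5250/19 ≈ -276.32)
R(U, p) = p*(4 + p)
C = -32974 (C = 2*((-3132 - 14027) + 24*(4 + 24)) = 2*(-17159 + 24*28) = 2*(-17159 + 672) = 2*(-16487) = -32974)
-12232 + 1/(C + v) = -12232 + 1/(-32974 - 5250/19) = -12232 + 1/(-631756/19) = -12232 - 19/631756 = -7727639411/631756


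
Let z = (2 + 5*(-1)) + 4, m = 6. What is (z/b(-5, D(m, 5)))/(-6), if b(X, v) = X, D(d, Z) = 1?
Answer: 1/30 ≈ 0.033333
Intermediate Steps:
z = 1 (z = (2 - 5) + 4 = -3 + 4 = 1)
(z/b(-5, D(m, 5)))/(-6) = (1/(-5))/(-6) = (1*(-⅕))*(-⅙) = -⅕*(-⅙) = 1/30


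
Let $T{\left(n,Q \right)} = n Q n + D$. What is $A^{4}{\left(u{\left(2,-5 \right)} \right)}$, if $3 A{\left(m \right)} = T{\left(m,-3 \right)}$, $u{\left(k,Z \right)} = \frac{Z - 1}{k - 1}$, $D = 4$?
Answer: $\frac{116985856}{81} \approx 1.4443 \cdot 10^{6}$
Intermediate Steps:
$u{\left(k,Z \right)} = \frac{-1 + Z}{-1 + k}$
$T{\left(n,Q \right)} = 4 + Q n^{2}$ ($T{\left(n,Q \right)} = n Q n + 4 = Q n n + 4 = Q n^{2} + 4 = 4 + Q n^{2}$)
$A{\left(m \right)} = \frac{4}{3} - m^{2}$ ($A{\left(m \right)} = \frac{4 - 3 m^{2}}{3} = \frac{4}{3} - m^{2}$)
$A^{4}{\left(u{\left(2,-5 \right)} \right)} = \left(\frac{4}{3} - \left(\frac{-1 - 5}{-1 + 2}\right)^{2}\right)^{4} = \left(\frac{4}{3} - \left(1^{-1} \left(-6\right)\right)^{2}\right)^{4} = \left(\frac{4}{3} - \left(1 \left(-6\right)\right)^{2}\right)^{4} = \left(\frac{4}{3} - \left(-6\right)^{2}\right)^{4} = \left(\frac{4}{3} - 36\right)^{4} = \left(- \frac{104}{3}\right)^{4} = \frac{116985856}{81}$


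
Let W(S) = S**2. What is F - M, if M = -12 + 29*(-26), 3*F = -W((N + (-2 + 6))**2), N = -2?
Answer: 2282/3 ≈ 760.67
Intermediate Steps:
F = -16/3 (F = (-((-2 + (-2 + 6))**2)**2)/3 = (-((-2 + 4)**2)**2)/3 = (-(2**2)**2)/3 = (-1*4**2)/3 = (-1*16)/3 = (1/3)*(-16) = -16/3 ≈ -5.3333)
M = -766 (M = -12 - 754 = -766)
F - M = -16/3 - 1*(-766) = -16/3 + 766 = 2282/3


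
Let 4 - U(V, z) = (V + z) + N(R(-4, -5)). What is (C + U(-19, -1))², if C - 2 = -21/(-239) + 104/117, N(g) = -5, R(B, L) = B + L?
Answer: 4730963524/4626801 ≈ 1022.5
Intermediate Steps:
U(V, z) = 9 - V - z (U(V, z) = 4 - ((V + z) - 5) = 4 - (-5 + V + z) = 4 + (5 - V - z) = 9 - V - z)
C = 6403/2151 (C = 2 + (-21/(-239) + 104/117) = 2 + (-21*(-1/239) + 104*(1/117)) = 2 + (21/239 + 8/9) = 2 + 2101/2151 = 6403/2151 ≈ 2.9768)
(C + U(-19, -1))² = (6403/2151 + (9 - 1*(-19) - 1*(-1)))² = (6403/2151 + (9 + 19 + 1))² = (6403/2151 + 29)² = (68782/2151)² = 4730963524/4626801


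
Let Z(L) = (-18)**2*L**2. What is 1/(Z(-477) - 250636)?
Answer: 1/73468760 ≈ 1.3611e-8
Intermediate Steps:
Z(L) = 324*L**2
1/(Z(-477) - 250636) = 1/(324*(-477)**2 - 250636) = 1/(324*227529 - 250636) = 1/(73719396 - 250636) = 1/73468760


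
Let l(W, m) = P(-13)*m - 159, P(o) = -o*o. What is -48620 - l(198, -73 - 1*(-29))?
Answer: -55897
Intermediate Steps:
P(o) = -o²
l(W, m) = -159 - 169*m (l(W, m) = (-1*(-13)²)*m - 159 = (-1*169)*m - 159 = -169*m - 159 = -159 - 169*m)
-48620 - l(198, -73 - 1*(-29)) = -48620 - (-159 - 169*(-73 - 1*(-29))) = -48620 - (-159 - 169*(-73 + 29)) = -48620 - (-159 - 169*(-44)) = -48620 - (-159 + 7436) = -48620 - 1*7277 = -48620 - 7277 = -55897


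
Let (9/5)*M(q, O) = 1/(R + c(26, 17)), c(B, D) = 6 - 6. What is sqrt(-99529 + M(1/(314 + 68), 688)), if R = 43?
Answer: I*sqrt(1656261874)/129 ≈ 315.48*I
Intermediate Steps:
c(B, D) = 0
M(q, O) = 5/387 (M(q, O) = 5/(9*(43 + 0)) = (5/9)/43 = (5/9)*(1/43) = 5/387)
sqrt(-99529 + M(1/(314 + 68), 688)) = sqrt(-99529 + 5/387) = sqrt(-38517718/387) = I*sqrt(1656261874)/129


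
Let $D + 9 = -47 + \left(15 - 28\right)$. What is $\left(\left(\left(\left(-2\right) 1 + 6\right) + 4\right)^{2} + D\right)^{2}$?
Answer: $25$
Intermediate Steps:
$D = -69$ ($D = -9 + \left(-47 + \left(15 - 28\right)\right) = -9 - 60 = -69$)
$\left(\left(\left(\left(-2\right) 1 + 6\right) + 4\right)^{2} + D\right)^{2} = \left(\left(\left(\left(-2\right) 1 + 6\right) + 4\right)^{2} - 69\right)^{2} = \left(\left(\left(-2 + 6\right) + 4\right)^{2} - 69\right)^{2} = \left(\left(4 + 4\right)^{2} - 69\right)^{2} = \left(8^{2} - 69\right)^{2} = \left(64 - 69\right)^{2} = \left(-5\right)^{2} = 25$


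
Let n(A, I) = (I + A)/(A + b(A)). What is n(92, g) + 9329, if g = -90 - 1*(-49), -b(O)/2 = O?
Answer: 858217/92 ≈ 9328.4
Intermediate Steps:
b(O) = -2*O
g = -41 (g = -90 + 49 = -41)
n(A, I) = -(A + I)/A (n(A, I) = (I + A)/(A - 2*A) = (A + I)/((-A)) = (A + I)*(-1/A) = -(A + I)/A)
n(92, g) + 9329 = (-1*92 - 1*(-41))/92 + 9329 = (-92 + 41)/92 + 9329 = (1/92)*(-51) + 9329 = -51/92 + 9329 = 858217/92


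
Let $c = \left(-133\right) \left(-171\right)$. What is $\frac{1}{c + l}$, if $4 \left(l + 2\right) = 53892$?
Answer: $\frac{1}{36214} \approx 2.7614 \cdot 10^{-5}$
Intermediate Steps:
$l = 13471$ ($l = -2 + \frac{1}{4} \cdot 53892 = -2 + 13473 = 13471$)
$c = 22743$
$\frac{1}{c + l} = \frac{1}{22743 + 13471} = \frac{1}{36214}$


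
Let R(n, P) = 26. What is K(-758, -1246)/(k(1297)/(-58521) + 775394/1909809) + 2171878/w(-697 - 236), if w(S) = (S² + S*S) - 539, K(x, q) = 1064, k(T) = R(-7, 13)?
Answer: 8627746818237274111/3287049459517015 ≈ 2624.8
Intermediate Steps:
k(T) = 26
w(S) = -539 + 2*S² (w(S) = (S² + S²) - 539 = 2*S² - 539 = -539 + 2*S²)
K(-758, -1246)/(k(1297)/(-58521) + 775394/1909809) + 2171878/w(-697 - 236) = 1064/(26/(-58521) + 775394/1909809) + 2171878/(-539 + 2*(-697 - 236)²) = 1064/(26*(-1/58521) + 775394*(1/1909809)) + 2171878/(-539 + 2*(-933)²) = 1064/(-26/58521 + 775394/1909809) + 2171878/(-539 + 2*870489) = 1064/(15109059080/37254644163) + 2171878/(-539 + 1740978) = 1064*(37254644163/15109059080) + 2171878/1740439 = 4954867673679/1888632385 + 2171878*(1/1740439) = 4954867673679/1888632385 + 2171878/1740439 = 8627746818237274111/3287049459517015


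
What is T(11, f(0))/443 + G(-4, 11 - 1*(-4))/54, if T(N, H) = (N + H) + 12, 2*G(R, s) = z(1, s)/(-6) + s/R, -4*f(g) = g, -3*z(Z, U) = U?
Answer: 14303/574128 ≈ 0.024913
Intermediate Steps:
z(Z, U) = -U/3
f(g) = -g/4
G(R, s) = s/36 + s/(2*R) (G(R, s) = (-s/3/(-6) + s/R)/2 = (-s/3*(-1/6) + s/R)/2 = (s/18 + s/R)/2 = s/36 + s/(2*R))
T(N, H) = 12 + H + N (T(N, H) = (H + N) + 12 = 12 + H + N)
T(11, f(0))/443 + G(-4, 11 - 1*(-4))/54 = (12 - 1/4*0 + 11)/443 + ((1/36)*(11 - 1*(-4))*(18 - 4)/(-4))/54 = (12 + 0 + 11)*(1/443) + ((1/36)*(11 + 4)*(-1/4)*14)*(1/54) = 23*(1/443) + ((1/36)*15*(-1/4)*14)*(1/54) = 23/443 - 35/24*1/54 = 23/443 - 35/1296 = 14303/574128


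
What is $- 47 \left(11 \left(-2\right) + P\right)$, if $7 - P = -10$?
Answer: $235$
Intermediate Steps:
$P = 17$ ($P = 7 - -10 = 7 + 10 = 17$)
$- 47 \left(11 \left(-2\right) + P\right) = - 47 \left(11 \left(-2\right) + 17\right) = - 47 \left(-22 + 17\right) = \left(-47\right) \left(-5\right) = 235$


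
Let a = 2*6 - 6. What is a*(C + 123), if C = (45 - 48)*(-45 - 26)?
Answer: 2016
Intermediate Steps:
C = 213 (C = -3*(-71) = 213)
a = 6 (a = 12 - 6 = 6)
a*(C + 123) = 6*(213 + 123) = 6*336 = 2016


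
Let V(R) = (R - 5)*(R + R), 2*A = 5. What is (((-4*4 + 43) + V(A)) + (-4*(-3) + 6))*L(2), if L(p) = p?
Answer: 65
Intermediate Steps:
A = 5/2 (A = (1/2)*5 = 5/2 ≈ 2.5000)
V(R) = 2*R*(-5 + R) (V(R) = (-5 + R)*(2*R) = 2*R*(-5 + R))
(((-4*4 + 43) + V(A)) + (-4*(-3) + 6))*L(2) = (((-4*4 + 43) + 2*(5/2)*(-5 + 5/2)) + (-4*(-3) + 6))*2 = (((-16 + 43) + 2*(5/2)*(-5/2)) + (12 + 6))*2 = ((27 - 25/2) + 18)*2 = (29/2 + 18)*2 = (65/2)*2 = 65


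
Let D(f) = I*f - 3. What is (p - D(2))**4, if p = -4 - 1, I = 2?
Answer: 1296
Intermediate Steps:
p = -5
D(f) = -3 + 2*f (D(f) = 2*f - 3 = -3 + 2*f)
(p - D(2))**4 = (-5 - (-3 + 2*2))**4 = (-5 - (-3 + 4))**4 = (-5 - 1*1)**4 = (-5 - 1)**4 = (-6)**4 = 1296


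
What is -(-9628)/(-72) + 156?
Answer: 401/18 ≈ 22.278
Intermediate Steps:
-(-9628)/(-72) + 156 = -(-9628)*(-1)/72 + 156 = -116*83/72 + 156 = -2407/18 + 156 = 401/18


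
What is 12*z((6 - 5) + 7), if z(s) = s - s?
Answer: 0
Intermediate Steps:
z(s) = 0
12*z((6 - 5) + 7) = 12*0 = 0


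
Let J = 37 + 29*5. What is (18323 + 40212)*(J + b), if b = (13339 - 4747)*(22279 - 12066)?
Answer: 5136462522730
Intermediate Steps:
J = 182 (J = 37 + 145 = 182)
b = 87750096 (b = 8592*10213 = 87750096)
(18323 + 40212)*(J + b) = (18323 + 40212)*(182 + 87750096) = 58535*87750278 = 5136462522730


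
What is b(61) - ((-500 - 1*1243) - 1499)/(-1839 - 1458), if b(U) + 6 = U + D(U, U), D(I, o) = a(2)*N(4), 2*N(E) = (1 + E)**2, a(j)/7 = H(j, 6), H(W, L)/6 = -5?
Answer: -8476532/3297 ≈ -2571.0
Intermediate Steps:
H(W, L) = -30 (H(W, L) = 6*(-5) = -30)
a(j) = -210 (a(j) = 7*(-30) = -210)
N(E) = (1 + E)**2/2
D(I, o) = -2625 (D(I, o) = -105*(1 + 4)**2 = -105*5**2 = -105*25 = -210*25/2 = -2625)
b(U) = -2631 + U (b(U) = -6 + (U - 2625) = -6 + (-2625 + U) = -2631 + U)
b(61) - ((-500 - 1*1243) - 1499)/(-1839 - 1458) = (-2631 + 61) - ((-500 - 1*1243) - 1499)/(-1839 - 1458) = -2570 - ((-500 - 1243) - 1499)/(-3297) = -2570 - (-1743 - 1499)*(-1)/3297 = -2570 - (-3242)*(-1)/3297 = -2570 - 1*3242/3297 = -2570 - 3242/3297 = -8476532/3297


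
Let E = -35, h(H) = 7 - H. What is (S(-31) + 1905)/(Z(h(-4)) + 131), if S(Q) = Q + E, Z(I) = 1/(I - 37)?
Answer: 15938/1135 ≈ 14.042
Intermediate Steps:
Z(I) = 1/(-37 + I)
S(Q) = -35 + Q (S(Q) = Q - 35 = -35 + Q)
(S(-31) + 1905)/(Z(h(-4)) + 131) = ((-35 - 31) + 1905)/(1/(-37 + (7 - 1*(-4))) + 131) = (-66 + 1905)/(1/(-37 + (7 + 4)) + 131) = 1839/(1/(-37 + 11) + 131) = 1839/(1/(-26) + 131) = 1839/(-1/26 + 131) = 1839/(3405/26) = 1839*(26/3405) = 15938/1135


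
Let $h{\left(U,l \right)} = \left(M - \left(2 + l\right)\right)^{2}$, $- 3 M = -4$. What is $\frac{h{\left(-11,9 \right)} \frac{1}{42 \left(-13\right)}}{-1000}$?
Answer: $\frac{841}{4914000} \approx 0.00017114$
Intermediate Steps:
$M = \frac{4}{3}$ ($M = \left(- \frac{1}{3}\right) \left(-4\right) = \frac{4}{3} \approx 1.3333$)
$h{\left(U,l \right)} = \left(- \frac{2}{3} - l\right)^{2}$ ($h{\left(U,l \right)} = \left(\frac{4}{3} - \left(2 + l\right)\right)^{2} = \left(- \frac{2}{3} - l\right)^{2}$)
$\frac{h{\left(-11,9 \right)} \frac{1}{42 \left(-13\right)}}{-1000} = \frac{\frac{\left(2 + 3 \cdot 9\right)^{2}}{9} \frac{1}{42 \left(-13\right)}}{-1000} = \frac{\frac{1}{9} \left(2 + 27\right)^{2}}{-546} \left(- \frac{1}{1000}\right) = \frac{29^{2}}{9} \left(- \frac{1}{546}\right) \left(- \frac{1}{1000}\right) = \frac{1}{9} \cdot 841 \left(- \frac{1}{546}\right) \left(- \frac{1}{1000}\right) = \frac{841}{9} \left(- \frac{1}{546}\right) \left(- \frac{1}{1000}\right) = \left(- \frac{841}{4914}\right) \left(- \frac{1}{1000}\right) = \frac{841}{4914000}$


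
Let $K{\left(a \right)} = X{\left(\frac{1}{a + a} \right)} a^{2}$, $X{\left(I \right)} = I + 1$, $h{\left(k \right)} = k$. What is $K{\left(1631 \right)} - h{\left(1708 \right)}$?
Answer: $\frac{5318537}{2} \approx 2.6593 \cdot 10^{6}$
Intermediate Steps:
$X{\left(I \right)} = 1 + I$
$K{\left(a \right)} = a^{2} \left(1 + \frac{1}{2 a}\right)$ ($K{\left(a \right)} = \left(1 + \frac{1}{a + a}\right) a^{2} = \left(1 + \frac{1}{2 a}\right) a^{2} = a^{2} \left(1 + \frac{1}{2 a}\right)$)
$K{\left(1631 \right)} - h{\left(1708 \right)} = 1631 \left(\frac{1}{2} + 1631\right) - 1708 = 1631 \cdot \frac{3263}{2} - 1708 = \frac{5321953}{2} - 1708 = \frac{5318537}{2}$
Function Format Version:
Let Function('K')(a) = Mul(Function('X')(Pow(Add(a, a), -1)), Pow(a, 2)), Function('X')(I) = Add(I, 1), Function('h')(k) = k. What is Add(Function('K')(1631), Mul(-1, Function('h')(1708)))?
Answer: Rational(5318537, 2) ≈ 2.6593e+6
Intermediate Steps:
Function('X')(I) = Add(1, I)
Function('K')(a) = Mul(Pow(a, 2), Add(1, Mul(Rational(1, 2), Pow(a, -1)))) (Function('K')(a) = Mul(Add(1, Pow(Add(a, a), -1)), Pow(a, 2)) = Mul(Add(1, Pow(Mul(2, a), -1)), Pow(a, 2)) = Mul(Add(1, Mul(Rational(1, 2), Pow(a, -1))), Pow(a, 2)) = Mul(Pow(a, 2), Add(1, Mul(Rational(1, 2), Pow(a, -1)))))
Add(Function('K')(1631), Mul(-1, Function('h')(1708))) = Add(Mul(1631, Add(Rational(1, 2), 1631)), Mul(-1, 1708)) = Add(Mul(1631, Rational(3263, 2)), -1708) = Add(Rational(5321953, 2), -1708) = Rational(5318537, 2)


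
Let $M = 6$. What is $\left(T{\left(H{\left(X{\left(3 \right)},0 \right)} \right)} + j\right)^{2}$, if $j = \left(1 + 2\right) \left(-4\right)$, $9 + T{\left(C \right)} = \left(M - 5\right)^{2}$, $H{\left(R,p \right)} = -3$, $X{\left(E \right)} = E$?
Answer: $400$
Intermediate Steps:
$T{\left(C \right)} = -8$ ($T{\left(C \right)} = -9 + \left(6 - 5\right)^{2} = -9 + 1^{2} = -9 + 1 = -8$)
$j = -12$ ($j = 3 \left(-4\right) = -12$)
$\left(T{\left(H{\left(X{\left(3 \right)},0 \right)} \right)} + j\right)^{2} = \left(-8 - 12\right)^{2} = \left(-20\right)^{2} = 400$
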